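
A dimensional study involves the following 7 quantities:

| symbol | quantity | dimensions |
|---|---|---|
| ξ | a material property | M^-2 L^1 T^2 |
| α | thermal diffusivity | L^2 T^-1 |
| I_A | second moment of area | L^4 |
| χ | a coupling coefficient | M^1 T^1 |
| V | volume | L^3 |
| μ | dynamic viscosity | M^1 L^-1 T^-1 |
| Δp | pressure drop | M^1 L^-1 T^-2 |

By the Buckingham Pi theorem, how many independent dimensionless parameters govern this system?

There are 7 variables and 3 base dimensions (M, L, T).
The dimension matrix has rank 3.
Independent dimensionless groups: 7 − 3 = 4.

4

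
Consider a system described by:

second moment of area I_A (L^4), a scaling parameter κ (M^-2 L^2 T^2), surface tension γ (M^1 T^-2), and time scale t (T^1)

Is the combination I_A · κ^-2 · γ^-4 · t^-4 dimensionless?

yes

Sum the exponent of each base dimension across the product:
  M: [I_A]_M − 2·[κ]_M − 4·[γ]_M − 4·[t]_M = (0) − 2·(-2) − 4·(1) − 4·(0) = 0
  L: [I_A]_L − 2·[κ]_L − 4·[γ]_L − 4·[t]_L = (4) − 2·(2) − 4·(0) − 4·(0) = 0
  T: [I_A]_T − 2·[κ]_T − 4·[γ]_T − 4·[t]_T = (0) − 2·(2) − 4·(-2) − 4·(1) = 0
All base exponents vanish — dimensionless.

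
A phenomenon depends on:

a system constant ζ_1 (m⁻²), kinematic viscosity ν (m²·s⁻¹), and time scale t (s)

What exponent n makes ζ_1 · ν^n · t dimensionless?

1

Balance the L exponent: (2)·n from ν, plus (-2) + (0) = -2 from the rest, must sum to zero.
2n − 2 = 0, so n = 1.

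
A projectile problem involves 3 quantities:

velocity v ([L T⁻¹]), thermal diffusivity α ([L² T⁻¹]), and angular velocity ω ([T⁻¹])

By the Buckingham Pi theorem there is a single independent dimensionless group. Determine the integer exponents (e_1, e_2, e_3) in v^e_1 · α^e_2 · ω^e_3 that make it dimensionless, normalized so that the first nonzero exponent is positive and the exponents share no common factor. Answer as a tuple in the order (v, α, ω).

(2, -1, -1)

L: e_1·(1) + e_2·(2) + e_3·(0) = 0
T: e_1·(-1) + e_2·(-1) + e_3·(-1) = 0
Solving this homogeneous linear system for the smallest-integer solution (first nonzero entry positive) gives (2, -1, -1).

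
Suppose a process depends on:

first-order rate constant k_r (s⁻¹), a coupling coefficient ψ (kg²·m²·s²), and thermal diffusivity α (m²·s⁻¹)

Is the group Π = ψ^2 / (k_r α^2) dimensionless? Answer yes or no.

Sum the exponent of each base dimension across the product:
  M: −[k_r]_M + 2·[ψ]_M − 2·[α]_M = −(0) + 2·(2) − 2·(0) = 4
  L: −[k_r]_L + 2·[ψ]_L − 2·[α]_L = −(0) + 2·(2) − 2·(2) = 0
  T: −[k_r]_T + 2·[ψ]_T − 2·[α]_T = −(-1) + 2·(2) − 2·(-1) = 7
Net dimensions [M⁴ T⁷] ≠ [1] — not dimensionless.

no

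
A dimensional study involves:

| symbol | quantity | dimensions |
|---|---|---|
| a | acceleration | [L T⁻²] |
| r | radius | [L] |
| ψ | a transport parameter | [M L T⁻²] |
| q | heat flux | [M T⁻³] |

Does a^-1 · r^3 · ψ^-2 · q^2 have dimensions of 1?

yes

Sum the exponent of each base dimension across the product:
  M: −[a]_M + 3·[r]_M − 2·[ψ]_M + 2·[q]_M = −(0) + 3·(0) − 2·(1) + 2·(1) = 0
  L: −[a]_L + 3·[r]_L − 2·[ψ]_L + 2·[q]_L = −(1) + 3·(1) − 2·(1) + 2·(0) = 0
  T: −[a]_T + 3·[r]_T − 2·[ψ]_T + 2·[q]_T = −(-2) + 3·(0) − 2·(-2) + 2·(-3) = 0
All base exponents vanish — dimensionless.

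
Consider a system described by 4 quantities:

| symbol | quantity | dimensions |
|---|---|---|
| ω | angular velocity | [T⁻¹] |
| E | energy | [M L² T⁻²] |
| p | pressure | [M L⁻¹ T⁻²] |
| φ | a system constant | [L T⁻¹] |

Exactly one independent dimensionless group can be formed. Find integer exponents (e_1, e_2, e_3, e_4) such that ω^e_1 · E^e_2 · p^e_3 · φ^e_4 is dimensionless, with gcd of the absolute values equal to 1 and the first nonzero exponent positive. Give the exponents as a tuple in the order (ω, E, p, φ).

(3, 1, -1, -3)

M: e_1·(0) + e_2·(1) + e_3·(1) + e_4·(0) = 0
L: e_1·(0) + e_2·(2) + e_3·(-1) + e_4·(1) = 0
T: e_1·(-1) + e_2·(-2) + e_3·(-2) + e_4·(-1) = 0
Solving this homogeneous linear system for the smallest-integer solution (first nonzero entry positive) gives (3, 1, -1, -3).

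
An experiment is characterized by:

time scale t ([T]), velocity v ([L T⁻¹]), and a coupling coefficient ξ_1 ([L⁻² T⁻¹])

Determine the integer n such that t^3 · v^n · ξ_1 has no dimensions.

2

Balance the L exponent: (1)·n from v, plus 3·(0) + (-2) = -2 from the rest, must sum to zero.
n − 2 = 0, so n = 2.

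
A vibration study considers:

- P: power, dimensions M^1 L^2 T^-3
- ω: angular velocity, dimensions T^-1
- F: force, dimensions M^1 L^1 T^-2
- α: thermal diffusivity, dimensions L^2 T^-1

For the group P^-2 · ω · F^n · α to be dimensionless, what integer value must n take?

2

Balance the M exponent: (1)·n from F, plus −2·(1) + (0) + (0) = -2 from the rest, must sum to zero.
n − 2 = 0, so n = 2.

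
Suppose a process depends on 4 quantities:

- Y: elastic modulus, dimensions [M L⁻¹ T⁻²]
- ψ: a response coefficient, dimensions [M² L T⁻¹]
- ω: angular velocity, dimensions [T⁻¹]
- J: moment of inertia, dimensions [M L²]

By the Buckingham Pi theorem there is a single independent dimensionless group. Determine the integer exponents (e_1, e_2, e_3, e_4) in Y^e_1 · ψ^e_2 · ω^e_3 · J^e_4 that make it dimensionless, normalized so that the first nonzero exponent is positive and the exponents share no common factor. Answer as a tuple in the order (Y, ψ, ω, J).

(1, -1, -1, 1)

M: e_1·(1) + e_2·(2) + e_3·(0) + e_4·(1) = 0
L: e_1·(-1) + e_2·(1) + e_3·(0) + e_4·(2) = 0
T: e_1·(-2) + e_2·(-1) + e_3·(-1) + e_4·(0) = 0
Solving this homogeneous linear system for the smallest-integer solution (first nonzero entry positive) gives (1, -1, -1, 1).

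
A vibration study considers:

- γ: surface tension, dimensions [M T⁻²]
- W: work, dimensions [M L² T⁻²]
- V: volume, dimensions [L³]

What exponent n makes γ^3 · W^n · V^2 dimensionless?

-3

Balance the M exponent: (1)·n from W, plus 3·(1) + 2·(0) = 3 from the rest, must sum to zero.
n + 3 = 0, so n = -3.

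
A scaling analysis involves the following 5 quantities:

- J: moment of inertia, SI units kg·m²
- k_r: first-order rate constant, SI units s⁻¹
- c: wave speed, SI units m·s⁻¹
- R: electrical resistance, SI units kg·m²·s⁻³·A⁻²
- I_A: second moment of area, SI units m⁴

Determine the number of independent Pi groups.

There are 5 variables and 4 base dimensions (M, L, T, I).
The dimension matrix has rank 4.
Independent dimensionless groups: 5 − 4 = 1.

1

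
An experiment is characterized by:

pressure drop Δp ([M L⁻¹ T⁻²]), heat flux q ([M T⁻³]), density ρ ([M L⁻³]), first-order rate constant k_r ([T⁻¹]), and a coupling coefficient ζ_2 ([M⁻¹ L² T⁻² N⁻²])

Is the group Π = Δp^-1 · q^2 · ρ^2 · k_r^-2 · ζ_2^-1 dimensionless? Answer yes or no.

Sum the exponent of each base dimension across the product:
  M: −[Δp]_M + 2·[q]_M + 2·[ρ]_M − 2·[k_r]_M − [ζ_2]_M = −(1) + 2·(1) + 2·(1) − 2·(0) − (-1) = 4
  L: −[Δp]_L + 2·[q]_L + 2·[ρ]_L − 2·[k_r]_L − [ζ_2]_L = −(-1) + 2·(0) + 2·(-3) − 2·(0) − (2) = -7
  T: −[Δp]_T + 2·[q]_T + 2·[ρ]_T − 2·[k_r]_T − [ζ_2]_T = −(-2) + 2·(-3) + 2·(0) − 2·(-1) − (-2) = 0
  N: −[Δp]_N + 2·[q]_N + 2·[ρ]_N − 2·[k_r]_N − [ζ_2]_N = −(0) + 2·(0) + 2·(0) − 2·(0) − (-2) = 2
Net dimensions [M⁴ L⁻⁷ N²] ≠ [1] — not dimensionless.

no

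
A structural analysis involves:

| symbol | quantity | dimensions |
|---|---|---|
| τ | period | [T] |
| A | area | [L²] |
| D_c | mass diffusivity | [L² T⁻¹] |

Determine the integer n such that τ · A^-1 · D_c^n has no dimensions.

1

Balance the L exponent: (2)·n from D_c, plus (0) − (2) = -2 from the rest, must sum to zero.
2n − 2 = 0, so n = 1.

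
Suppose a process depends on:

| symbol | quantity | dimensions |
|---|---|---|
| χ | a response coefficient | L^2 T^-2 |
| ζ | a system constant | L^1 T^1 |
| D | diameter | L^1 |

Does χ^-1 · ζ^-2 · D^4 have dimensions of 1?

yes

Sum the exponent of each base dimension across the product:
  L: −[χ]_L − 2·[ζ]_L + 4·[D]_L = −(2) − 2·(1) + 4·(1) = 0
  T: −[χ]_T − 2·[ζ]_T + 4·[D]_T = −(-2) − 2·(1) + 4·(0) = 0
All base exponents vanish — dimensionless.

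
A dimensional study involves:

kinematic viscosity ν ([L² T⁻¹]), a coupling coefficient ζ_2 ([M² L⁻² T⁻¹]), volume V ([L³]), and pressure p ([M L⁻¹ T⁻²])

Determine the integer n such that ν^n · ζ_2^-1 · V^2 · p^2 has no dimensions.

Balance the L exponent: (2)·n from ν, plus −(-2) + 2·(3) + 2·(-1) = 6 from the rest, must sum to zero.
2n + 6 = 0, so n = -3.

-3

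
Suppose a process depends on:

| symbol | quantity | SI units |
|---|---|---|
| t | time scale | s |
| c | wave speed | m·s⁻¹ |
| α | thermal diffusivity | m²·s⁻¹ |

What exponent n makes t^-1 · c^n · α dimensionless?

-2

Balance the L exponent: (1)·n from c, plus −(0) + (2) = 2 from the rest, must sum to zero.
n + 2 = 0, so n = -2.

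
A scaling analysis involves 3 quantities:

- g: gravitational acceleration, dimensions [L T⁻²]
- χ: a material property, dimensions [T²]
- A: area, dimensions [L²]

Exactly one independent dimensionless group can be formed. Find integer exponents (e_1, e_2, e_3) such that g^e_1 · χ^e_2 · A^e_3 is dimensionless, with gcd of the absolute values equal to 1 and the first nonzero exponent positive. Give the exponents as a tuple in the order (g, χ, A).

(2, 2, -1)

L: e_1·(1) + e_2·(0) + e_3·(2) = 0
T: e_1·(-2) + e_2·(2) + e_3·(0) = 0
Solving this homogeneous linear system for the smallest-integer solution (first nonzero entry positive) gives (2, 2, -1).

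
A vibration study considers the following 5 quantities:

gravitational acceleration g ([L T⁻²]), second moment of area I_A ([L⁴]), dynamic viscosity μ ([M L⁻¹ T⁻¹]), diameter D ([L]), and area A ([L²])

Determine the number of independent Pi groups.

2

There are 5 variables and 3 base dimensions (M, L, T).
The dimension matrix has rank 3.
Independent dimensionless groups: 5 − 3 = 2.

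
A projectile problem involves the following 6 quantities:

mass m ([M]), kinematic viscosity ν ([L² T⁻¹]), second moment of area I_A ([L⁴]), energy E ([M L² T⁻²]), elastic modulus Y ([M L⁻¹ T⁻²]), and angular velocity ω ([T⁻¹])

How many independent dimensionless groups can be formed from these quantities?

There are 6 variables and 3 base dimensions (M, L, T).
The dimension matrix has rank 3.
Independent dimensionless groups: 6 − 3 = 3.

3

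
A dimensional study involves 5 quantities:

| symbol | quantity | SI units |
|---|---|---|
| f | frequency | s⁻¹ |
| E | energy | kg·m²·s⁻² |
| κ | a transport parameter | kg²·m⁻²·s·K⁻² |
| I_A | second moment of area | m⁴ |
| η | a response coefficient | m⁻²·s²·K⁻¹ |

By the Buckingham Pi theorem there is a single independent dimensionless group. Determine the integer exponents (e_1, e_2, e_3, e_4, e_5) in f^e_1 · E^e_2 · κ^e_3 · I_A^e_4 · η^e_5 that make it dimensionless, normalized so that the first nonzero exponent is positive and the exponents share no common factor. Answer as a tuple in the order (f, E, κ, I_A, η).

M: e_1·(0) + e_2·(1) + e_3·(2) + e_4·(0) + e_5·(0) = 0
L: e_1·(0) + e_2·(2) + e_3·(-2) + e_4·(4) + e_5·(-2) = 0
T: e_1·(-1) + e_2·(-2) + e_3·(1) + e_4·(0) + e_5·(2) = 0
Θ: e_1·(0) + e_2·(0) + e_3·(-2) + e_4·(0) + e_5·(-1) = 0
Solving this homogeneous linear system for the smallest-integer solution (first nonzero entry positive) gives (2, -4, 2, 1, -4).

(2, -4, 2, 1, -4)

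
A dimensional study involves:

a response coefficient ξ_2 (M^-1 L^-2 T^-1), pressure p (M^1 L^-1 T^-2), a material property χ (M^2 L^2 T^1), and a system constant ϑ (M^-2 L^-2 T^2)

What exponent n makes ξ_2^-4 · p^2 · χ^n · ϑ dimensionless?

Balance the M exponent: (2)·n from χ, plus −4·(-1) + 2·(1) + (-2) = 4 from the rest, must sum to zero.
2n + 4 = 0, so n = -2.

-2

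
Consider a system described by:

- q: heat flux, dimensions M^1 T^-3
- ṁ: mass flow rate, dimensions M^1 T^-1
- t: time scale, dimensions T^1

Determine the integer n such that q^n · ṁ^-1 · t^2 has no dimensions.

1

Balance the M exponent: (1)·n from q, plus −(1) + 2·(0) = -1 from the rest, must sum to zero.
n − 1 = 0, so n = 1.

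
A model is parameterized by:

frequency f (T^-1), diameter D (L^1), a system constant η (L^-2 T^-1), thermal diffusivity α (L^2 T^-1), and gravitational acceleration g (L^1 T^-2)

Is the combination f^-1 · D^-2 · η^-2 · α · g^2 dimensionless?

Sum the exponent of each base dimension across the product:
  L: −[f]_L − 2·[D]_L − 2·[η]_L + [α]_L + 2·[g]_L = −(0) − 2·(1) − 2·(-2) + (2) + 2·(1) = 6
  T: −[f]_T − 2·[D]_T − 2·[η]_T + [α]_T + 2·[g]_T = −(-1) − 2·(0) − 2·(-1) + (-1) + 2·(-2) = -2
Net dimensions [L⁶ T⁻²] ≠ [1] — not dimensionless.

no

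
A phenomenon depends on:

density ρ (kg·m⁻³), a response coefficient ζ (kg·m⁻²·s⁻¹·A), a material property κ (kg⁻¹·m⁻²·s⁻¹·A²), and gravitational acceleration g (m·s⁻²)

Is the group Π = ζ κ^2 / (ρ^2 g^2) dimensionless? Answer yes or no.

no

Sum the exponent of each base dimension across the product:
  M: −2·[ρ]_M + [ζ]_M + 2·[κ]_M − 2·[g]_M = −2·(1) + (1) + 2·(-1) − 2·(0) = -3
  L: −2·[ρ]_L + [ζ]_L + 2·[κ]_L − 2·[g]_L = −2·(-3) + (-2) + 2·(-2) − 2·(1) = -2
  T: −2·[ρ]_T + [ζ]_T + 2·[κ]_T − 2·[g]_T = −2·(0) + (-1) + 2·(-1) − 2·(-2) = 1
  I: −2·[ρ]_I + [ζ]_I + 2·[κ]_I − 2·[g]_I = −2·(0) + (1) + 2·(2) − 2·(0) = 5
Net dimensions [M⁻³ L⁻² T I⁵] ≠ [1] — not dimensionless.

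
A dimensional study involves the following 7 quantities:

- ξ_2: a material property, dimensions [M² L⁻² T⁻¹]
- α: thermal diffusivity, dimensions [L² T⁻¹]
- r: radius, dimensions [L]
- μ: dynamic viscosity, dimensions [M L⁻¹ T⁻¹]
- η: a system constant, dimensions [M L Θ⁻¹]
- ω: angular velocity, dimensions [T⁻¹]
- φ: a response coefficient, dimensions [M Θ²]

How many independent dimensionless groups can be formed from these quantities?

There are 7 variables and 4 base dimensions (M, L, T, Θ).
The dimension matrix has rank 4.
Independent dimensionless groups: 7 − 4 = 3.

3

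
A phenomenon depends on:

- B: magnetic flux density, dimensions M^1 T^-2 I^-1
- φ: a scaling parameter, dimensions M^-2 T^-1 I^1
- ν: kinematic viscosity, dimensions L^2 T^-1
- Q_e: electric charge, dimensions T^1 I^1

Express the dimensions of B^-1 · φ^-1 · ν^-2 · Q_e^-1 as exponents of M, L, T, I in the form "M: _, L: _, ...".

M: 1, L: -4, T: 4, I: -1

Collect each base-dimension exponent across the product:
  M: −(1) − (-2) − 2·(0) − (0) = 1
  L: −(0) − (0) − 2·(2) − (0) = -4
  T: −(-2) − (-1) − 2·(-1) − (1) = 4
  I: −(-1) − (1) − 2·(0) − (1) = -1
So the dimensions are [M L⁻⁴ T⁴ I⁻¹].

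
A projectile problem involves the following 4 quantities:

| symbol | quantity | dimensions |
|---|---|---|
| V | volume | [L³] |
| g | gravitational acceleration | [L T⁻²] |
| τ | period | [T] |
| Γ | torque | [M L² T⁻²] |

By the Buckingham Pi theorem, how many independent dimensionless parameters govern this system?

1

There are 4 variables and 3 base dimensions (M, L, T).
The dimension matrix has rank 3.
Independent dimensionless groups: 4 − 3 = 1.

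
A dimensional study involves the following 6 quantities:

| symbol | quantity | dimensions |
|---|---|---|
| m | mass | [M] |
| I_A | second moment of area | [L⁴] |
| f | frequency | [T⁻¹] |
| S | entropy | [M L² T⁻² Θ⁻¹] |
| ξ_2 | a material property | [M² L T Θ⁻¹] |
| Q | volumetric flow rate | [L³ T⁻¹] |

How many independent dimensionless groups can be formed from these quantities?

2

There are 6 variables and 4 base dimensions (M, L, T, Θ).
The dimension matrix has rank 4.
Independent dimensionless groups: 6 − 4 = 2.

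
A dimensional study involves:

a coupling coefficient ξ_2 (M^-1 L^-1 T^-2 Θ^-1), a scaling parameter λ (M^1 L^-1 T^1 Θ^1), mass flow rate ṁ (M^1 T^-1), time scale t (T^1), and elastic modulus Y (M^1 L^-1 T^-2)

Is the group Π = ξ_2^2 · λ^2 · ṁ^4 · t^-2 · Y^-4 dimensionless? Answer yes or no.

yes

Sum the exponent of each base dimension across the product:
  M: 2·[ξ_2]_M + 2·[λ]_M + 4·[ṁ]_M − 2·[t]_M − 4·[Y]_M = 2·(-1) + 2·(1) + 4·(1) − 2·(0) − 4·(1) = 0
  L: 2·[ξ_2]_L + 2·[λ]_L + 4·[ṁ]_L − 2·[t]_L − 4·[Y]_L = 2·(-1) + 2·(-1) + 4·(0) − 2·(0) − 4·(-1) = 0
  T: 2·[ξ_2]_T + 2·[λ]_T + 4·[ṁ]_T − 2·[t]_T − 4·[Y]_T = 2·(-2) + 2·(1) + 4·(-1) − 2·(1) − 4·(-2) = 0
  Θ: 2·[ξ_2]_Θ + 2·[λ]_Θ + 4·[ṁ]_Θ − 2·[t]_Θ − 4·[Y]_Θ = 2·(-1) + 2·(1) + 4·(0) − 2·(0) − 4·(0) = 0
All base exponents vanish — dimensionless.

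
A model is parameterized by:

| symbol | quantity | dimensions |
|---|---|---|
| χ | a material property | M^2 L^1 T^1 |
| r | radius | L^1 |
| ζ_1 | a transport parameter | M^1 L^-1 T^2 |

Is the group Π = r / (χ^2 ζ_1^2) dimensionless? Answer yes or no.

no

Sum the exponent of each base dimension across the product:
  M: −2·[χ]_M + [r]_M − 2·[ζ_1]_M = −2·(2) + (0) − 2·(1) = -6
  L: −2·[χ]_L + [r]_L − 2·[ζ_1]_L = −2·(1) + (1) − 2·(-1) = 1
  T: −2·[χ]_T + [r]_T − 2·[ζ_1]_T = −2·(1) + (0) − 2·(2) = -6
Net dimensions [M⁻⁶ L T⁻⁶] ≠ [1] — not dimensionless.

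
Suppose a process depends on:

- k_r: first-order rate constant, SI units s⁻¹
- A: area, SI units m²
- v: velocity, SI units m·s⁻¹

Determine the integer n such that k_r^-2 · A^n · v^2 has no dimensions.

-1

Balance the L exponent: (2)·n from A, plus −2·(0) + 2·(1) = 2 from the rest, must sum to zero.
2n + 2 = 0, so n = -1.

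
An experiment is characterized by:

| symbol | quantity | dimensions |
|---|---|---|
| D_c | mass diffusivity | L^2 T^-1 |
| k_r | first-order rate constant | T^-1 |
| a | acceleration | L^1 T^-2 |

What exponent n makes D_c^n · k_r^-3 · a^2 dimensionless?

-1

Balance the L exponent: (2)·n from D_c, plus −3·(0) + 2·(1) = 2 from the rest, must sum to zero.
2n + 2 = 0, so n = -1.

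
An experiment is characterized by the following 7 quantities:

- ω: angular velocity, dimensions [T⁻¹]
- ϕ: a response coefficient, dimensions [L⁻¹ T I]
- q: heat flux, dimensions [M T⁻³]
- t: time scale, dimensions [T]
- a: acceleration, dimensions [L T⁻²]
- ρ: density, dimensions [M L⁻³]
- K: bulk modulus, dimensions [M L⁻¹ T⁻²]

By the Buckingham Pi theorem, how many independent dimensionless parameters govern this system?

There are 7 variables and 4 base dimensions (M, L, T, I).
The dimension matrix has rank 4.
Independent dimensionless groups: 7 − 4 = 3.

3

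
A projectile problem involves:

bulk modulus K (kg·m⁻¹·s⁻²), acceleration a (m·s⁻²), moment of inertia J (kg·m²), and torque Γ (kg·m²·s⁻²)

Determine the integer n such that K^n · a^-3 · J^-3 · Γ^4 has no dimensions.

-1

Balance the M exponent: (1)·n from K, plus −3·(0) − 3·(1) + 4·(1) = 1 from the rest, must sum to zero.
n + 1 = 0, so n = -1.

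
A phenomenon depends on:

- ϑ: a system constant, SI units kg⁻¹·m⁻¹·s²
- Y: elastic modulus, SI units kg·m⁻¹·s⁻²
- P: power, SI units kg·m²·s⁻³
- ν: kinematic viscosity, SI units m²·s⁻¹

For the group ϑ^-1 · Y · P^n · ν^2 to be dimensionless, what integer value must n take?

Balance the M exponent: (1)·n from P, plus −(-1) + (1) + 2·(0) = 2 from the rest, must sum to zero.
n + 2 = 0, so n = -2.

-2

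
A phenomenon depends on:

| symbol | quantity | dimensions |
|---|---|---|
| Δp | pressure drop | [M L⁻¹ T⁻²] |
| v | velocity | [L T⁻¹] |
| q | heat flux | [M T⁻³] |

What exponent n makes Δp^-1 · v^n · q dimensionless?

Balance the L exponent: (1)·n from v, plus −(-1) + (0) = 1 from the rest, must sum to zero.
n + 1 = 0, so n = -1.

-1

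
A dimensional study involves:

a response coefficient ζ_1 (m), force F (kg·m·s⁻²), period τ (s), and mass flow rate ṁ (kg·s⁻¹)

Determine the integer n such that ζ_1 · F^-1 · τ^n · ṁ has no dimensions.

Balance the T exponent: (1)·n from τ, plus (0) − (-2) + (-1) = 1 from the rest, must sum to zero.
n + 1 = 0, so n = -1.

-1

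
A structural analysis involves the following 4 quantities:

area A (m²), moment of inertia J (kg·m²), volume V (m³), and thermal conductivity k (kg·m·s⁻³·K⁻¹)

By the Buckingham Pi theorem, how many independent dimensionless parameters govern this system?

There are 4 variables and 4 base dimensions (M, L, T, Θ).
The dimension matrix has rank 3 (less than 4: the dimension vectors are linearly dependent).
Independent dimensionless groups: 4 − 3 = 1.

1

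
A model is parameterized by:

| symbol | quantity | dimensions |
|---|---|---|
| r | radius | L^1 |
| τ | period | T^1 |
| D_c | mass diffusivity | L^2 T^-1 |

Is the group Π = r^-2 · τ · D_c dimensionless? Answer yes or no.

Sum the exponent of each base dimension across the product:
  M: −2·[r]_M + [τ]_M + [D_c]_M = −2·(0) + (0) + (0) = 0
  L: −2·[r]_L + [τ]_L + [D_c]_L = −2·(1) + (0) + (2) = 0
  T: −2·[r]_T + [τ]_T + [D_c]_T = −2·(0) + (1) + (-1) = 0
  Θ: −2·[r]_Θ + [τ]_Θ + [D_c]_Θ = −2·(0) + (0) + (0) = 0
All base exponents vanish — dimensionless.

yes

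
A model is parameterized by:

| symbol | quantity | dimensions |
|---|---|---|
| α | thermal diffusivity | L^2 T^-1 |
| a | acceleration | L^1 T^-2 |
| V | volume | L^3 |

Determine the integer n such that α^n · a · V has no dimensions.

-2

Balance the L exponent: (2)·n from α, plus (1) + (3) = 4 from the rest, must sum to zero.
2n + 4 = 0, so n = -2.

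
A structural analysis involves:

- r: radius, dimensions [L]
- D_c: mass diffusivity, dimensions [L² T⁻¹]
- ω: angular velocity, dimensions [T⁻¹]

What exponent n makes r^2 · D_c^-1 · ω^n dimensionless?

Balance the T exponent: (-1)·n from ω, plus 2·(0) − (-1) = 1 from the rest, must sum to zero.
−n + 1 = 0, so n = 1.

1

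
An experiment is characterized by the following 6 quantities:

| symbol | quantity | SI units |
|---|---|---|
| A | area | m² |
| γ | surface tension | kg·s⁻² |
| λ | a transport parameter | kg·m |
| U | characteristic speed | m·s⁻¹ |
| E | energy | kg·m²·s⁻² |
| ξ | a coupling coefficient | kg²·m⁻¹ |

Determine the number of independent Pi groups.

3

There are 6 variables and 3 base dimensions (M, L, T).
The dimension matrix has rank 3.
Independent dimensionless groups: 6 − 3 = 3.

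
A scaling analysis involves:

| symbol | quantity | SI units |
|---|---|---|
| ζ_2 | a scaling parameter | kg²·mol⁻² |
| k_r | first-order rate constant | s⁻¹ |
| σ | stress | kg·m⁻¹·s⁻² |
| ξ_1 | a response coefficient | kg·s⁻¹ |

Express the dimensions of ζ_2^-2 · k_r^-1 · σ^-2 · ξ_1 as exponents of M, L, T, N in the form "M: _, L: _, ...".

Collect each base-dimension exponent across the product:
  M: −2·(2) − (0) − 2·(1) + (1) = -5
  L: −2·(0) − (0) − 2·(-1) + (0) = 2
  T: −2·(0) − (-1) − 2·(-2) + (-1) = 4
  N: −2·(-2) − (0) − 2·(0) + (0) = 4
So the dimensions are [M⁻⁵ L² T⁴ N⁴].

M: -5, L: 2, T: 4, N: 4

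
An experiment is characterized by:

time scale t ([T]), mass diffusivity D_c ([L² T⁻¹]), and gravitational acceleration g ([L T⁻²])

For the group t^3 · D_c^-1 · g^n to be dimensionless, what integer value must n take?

Balance the L exponent: (1)·n from g, plus 3·(0) − (2) = -2 from the rest, must sum to zero.
n − 2 = 0, so n = 2.

2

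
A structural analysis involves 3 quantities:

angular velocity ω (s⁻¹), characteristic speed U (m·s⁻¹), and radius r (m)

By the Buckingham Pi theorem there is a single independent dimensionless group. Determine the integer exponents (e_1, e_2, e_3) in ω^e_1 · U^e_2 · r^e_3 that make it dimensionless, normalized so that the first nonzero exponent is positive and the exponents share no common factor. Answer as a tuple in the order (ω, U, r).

(1, -1, 1)

L: e_1·(0) + e_2·(1) + e_3·(1) = 0
T: e_1·(-1) + e_2·(-1) + e_3·(0) = 0
Solving this homogeneous linear system for the smallest-integer solution (first nonzero entry positive) gives (1, -1, 1).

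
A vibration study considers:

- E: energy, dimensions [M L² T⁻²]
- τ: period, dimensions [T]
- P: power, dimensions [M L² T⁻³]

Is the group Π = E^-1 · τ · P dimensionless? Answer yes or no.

Sum the exponent of each base dimension across the product:
  M: −[E]_M + [τ]_M + [P]_M = −(1) + (0) + (1) = 0
  L: −[E]_L + [τ]_L + [P]_L = −(2) + (0) + (2) = 0
  T: −[E]_T + [τ]_T + [P]_T = −(-2) + (1) + (-3) = 0
All base exponents vanish — dimensionless.

yes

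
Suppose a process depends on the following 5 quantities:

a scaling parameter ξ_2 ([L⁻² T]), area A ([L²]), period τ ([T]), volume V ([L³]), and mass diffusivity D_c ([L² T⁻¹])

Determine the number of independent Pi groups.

There are 5 variables and 2 base dimensions (L, T).
The dimension matrix has rank 2.
Independent dimensionless groups: 5 − 2 = 3.

3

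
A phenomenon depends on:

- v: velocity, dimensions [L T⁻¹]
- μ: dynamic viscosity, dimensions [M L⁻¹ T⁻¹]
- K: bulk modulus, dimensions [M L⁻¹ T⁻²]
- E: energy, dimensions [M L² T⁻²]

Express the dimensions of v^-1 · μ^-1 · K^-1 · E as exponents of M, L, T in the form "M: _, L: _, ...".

Collect each base-dimension exponent across the product:
  M: −(0) − (1) − (1) + (1) = -1
  L: −(1) − (-1) − (-1) + (2) = 3
  T: −(-1) − (-1) − (-2) + (-2) = 2
So the dimensions are [M⁻¹ L³ T²].

M: -1, L: 3, T: 2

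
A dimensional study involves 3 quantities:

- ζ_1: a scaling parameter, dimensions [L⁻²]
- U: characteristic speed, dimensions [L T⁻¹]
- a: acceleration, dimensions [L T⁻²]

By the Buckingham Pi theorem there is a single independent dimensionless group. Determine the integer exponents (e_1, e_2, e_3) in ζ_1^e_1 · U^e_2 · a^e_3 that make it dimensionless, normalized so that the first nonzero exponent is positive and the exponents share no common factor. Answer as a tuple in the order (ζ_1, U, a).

L: e_1·(-2) + e_2·(1) + e_3·(1) = 0
T: e_1·(0) + e_2·(-1) + e_3·(-2) = 0
Solving this homogeneous linear system for the smallest-integer solution (first nonzero entry positive) gives (1, 4, -2).

(1, 4, -2)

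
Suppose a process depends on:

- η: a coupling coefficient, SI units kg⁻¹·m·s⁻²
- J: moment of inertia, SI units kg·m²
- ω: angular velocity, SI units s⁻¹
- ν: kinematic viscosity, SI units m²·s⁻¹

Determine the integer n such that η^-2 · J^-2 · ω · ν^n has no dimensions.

Balance the L exponent: (2)·n from ν, plus −2·(1) − 2·(2) + (0) = -6 from the rest, must sum to zero.
2n − 6 = 0, so n = 3.

3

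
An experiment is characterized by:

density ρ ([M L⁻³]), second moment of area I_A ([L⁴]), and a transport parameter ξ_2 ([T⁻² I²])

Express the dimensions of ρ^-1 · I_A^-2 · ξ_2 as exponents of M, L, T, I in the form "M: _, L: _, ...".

M: -1, L: -5, T: -2, I: 2

Collect each base-dimension exponent across the product:
  M: −(1) − 2·(0) + (0) = -1
  L: −(-3) − 2·(4) + (0) = -5
  T: −(0) − 2·(0) + (-2) = -2
  I: −(0) − 2·(0) + (2) = 2
So the dimensions are [M⁻¹ L⁻⁵ T⁻² I²].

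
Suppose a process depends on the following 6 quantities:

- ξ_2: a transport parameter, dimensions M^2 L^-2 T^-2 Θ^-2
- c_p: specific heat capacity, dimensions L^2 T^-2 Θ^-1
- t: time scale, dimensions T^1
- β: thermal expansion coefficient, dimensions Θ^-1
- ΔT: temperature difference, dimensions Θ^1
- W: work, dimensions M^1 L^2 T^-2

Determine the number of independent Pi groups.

2

There are 6 variables and 4 base dimensions (M, L, T, Θ).
The dimension matrix has rank 4.
Independent dimensionless groups: 6 − 4 = 2.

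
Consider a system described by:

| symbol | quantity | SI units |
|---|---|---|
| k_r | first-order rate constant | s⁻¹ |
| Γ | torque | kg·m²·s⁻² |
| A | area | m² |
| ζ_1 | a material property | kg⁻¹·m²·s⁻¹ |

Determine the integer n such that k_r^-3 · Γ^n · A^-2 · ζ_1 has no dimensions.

1

Balance the M exponent: (1)·n from Γ, plus −3·(0) − 2·(0) + (-1) = -1 from the rest, must sum to zero.
n − 1 = 0, so n = 1.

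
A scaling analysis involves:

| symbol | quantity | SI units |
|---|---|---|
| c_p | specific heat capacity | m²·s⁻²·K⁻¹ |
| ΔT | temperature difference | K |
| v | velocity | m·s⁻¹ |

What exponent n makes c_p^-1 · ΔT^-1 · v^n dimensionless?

Balance the L exponent: (1)·n from v, plus −(2) − (0) = -2 from the rest, must sum to zero.
n − 2 = 0, so n = 2.

2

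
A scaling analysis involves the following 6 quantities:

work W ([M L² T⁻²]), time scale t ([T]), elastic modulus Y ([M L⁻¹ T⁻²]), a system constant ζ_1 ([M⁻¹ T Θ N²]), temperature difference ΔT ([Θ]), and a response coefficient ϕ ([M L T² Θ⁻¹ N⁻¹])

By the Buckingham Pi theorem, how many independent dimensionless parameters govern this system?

1

There are 6 variables and 5 base dimensions (M, L, T, Θ, N).
The dimension matrix has rank 5.
Independent dimensionless groups: 6 − 5 = 1.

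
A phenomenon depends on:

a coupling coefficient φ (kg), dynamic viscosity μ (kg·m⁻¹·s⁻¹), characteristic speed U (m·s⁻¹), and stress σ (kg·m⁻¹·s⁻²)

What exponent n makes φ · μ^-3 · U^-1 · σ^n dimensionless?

Balance the M exponent: (1)·n from σ, plus (1) − 3·(1) − (0) = -2 from the rest, must sum to zero.
n − 2 = 0, so n = 2.

2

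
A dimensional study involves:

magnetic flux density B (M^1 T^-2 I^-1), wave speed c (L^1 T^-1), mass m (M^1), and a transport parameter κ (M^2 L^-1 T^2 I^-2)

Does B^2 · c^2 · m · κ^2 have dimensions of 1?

no

Sum the exponent of each base dimension across the product:
  M: 2·[B]_M + 2·[c]_M + [m]_M + 2·[κ]_M = 2·(1) + 2·(0) + (1) + 2·(2) = 7
  L: 2·[B]_L + 2·[c]_L + [m]_L + 2·[κ]_L = 2·(0) + 2·(1) + (0) + 2·(-1) = 0
  T: 2·[B]_T + 2·[c]_T + [m]_T + 2·[κ]_T = 2·(-2) + 2·(-1) + (0) + 2·(2) = -2
  I: 2·[B]_I + 2·[c]_I + [m]_I + 2·[κ]_I = 2·(-1) + 2·(0) + (0) + 2·(-2) = -6
Net dimensions [M⁷ T⁻² I⁻⁶] ≠ [1] — not dimensionless.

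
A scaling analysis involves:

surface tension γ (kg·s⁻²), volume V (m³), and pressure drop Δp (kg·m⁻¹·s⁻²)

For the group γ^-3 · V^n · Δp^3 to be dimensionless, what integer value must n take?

1

Balance the L exponent: (3)·n from V, plus −3·(0) + 3·(-1) = -3 from the rest, must sum to zero.
3n − 3 = 0, so n = 1.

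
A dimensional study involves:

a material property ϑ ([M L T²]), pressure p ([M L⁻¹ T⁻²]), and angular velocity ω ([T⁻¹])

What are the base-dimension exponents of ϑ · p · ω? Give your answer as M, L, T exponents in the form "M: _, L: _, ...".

Collect each base-dimension exponent across the product:
  M: (1) + (1) + (0) = 2
  L: (1) + (-1) + (0) = 0
  T: (2) + (-2) + (-1) = -1
So the dimensions are [M² T⁻¹].

M: 2, L: 0, T: -1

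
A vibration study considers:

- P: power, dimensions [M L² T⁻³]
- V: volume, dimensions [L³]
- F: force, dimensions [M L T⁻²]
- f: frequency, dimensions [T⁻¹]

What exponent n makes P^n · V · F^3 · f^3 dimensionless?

-3

Balance the M exponent: (1)·n from P, plus (0) + 3·(1) + 3·(0) = 3 from the rest, must sum to zero.
n + 3 = 0, so n = -3.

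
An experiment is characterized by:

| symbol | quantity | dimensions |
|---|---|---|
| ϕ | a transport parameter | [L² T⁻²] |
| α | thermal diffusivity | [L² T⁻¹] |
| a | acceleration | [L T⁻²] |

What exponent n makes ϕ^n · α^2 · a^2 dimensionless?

-3

Balance the L exponent: (2)·n from ϕ, plus 2·(2) + 2·(1) = 6 from the rest, must sum to zero.
2n + 6 = 0, so n = -3.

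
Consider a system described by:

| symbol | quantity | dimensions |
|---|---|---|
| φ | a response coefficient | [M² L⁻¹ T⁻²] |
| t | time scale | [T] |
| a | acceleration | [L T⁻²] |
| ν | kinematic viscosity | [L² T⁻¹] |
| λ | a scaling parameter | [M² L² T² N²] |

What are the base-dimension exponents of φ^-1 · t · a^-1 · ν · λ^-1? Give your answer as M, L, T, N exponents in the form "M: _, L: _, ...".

M: -4, L: 0, T: 2, N: -2

Collect each base-dimension exponent across the product:
  M: −(2) + (0) − (0) + (0) − (2) = -4
  L: −(-1) + (0) − (1) + (2) − (2) = 0
  T: −(-2) + (1) − (-2) + (-1) − (2) = 2
  N: −(0) + (0) − (0) + (0) − (2) = -2
So the dimensions are [M⁻⁴ T² N⁻²].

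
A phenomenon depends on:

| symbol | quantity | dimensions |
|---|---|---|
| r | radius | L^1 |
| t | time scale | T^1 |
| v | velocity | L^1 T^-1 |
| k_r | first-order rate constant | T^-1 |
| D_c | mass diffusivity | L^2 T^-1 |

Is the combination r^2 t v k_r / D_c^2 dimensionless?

no

Sum the exponent of each base dimension across the product:
  L: 2·[r]_L + [t]_L + [v]_L + [k_r]_L − 2·[D_c]_L = 2·(1) + (0) + (1) + (0) − 2·(2) = -1
  T: 2·[r]_T + [t]_T + [v]_T + [k_r]_T − 2·[D_c]_T = 2·(0) + (1) + (-1) + (-1) − 2·(-1) = 1
Net dimensions [L⁻¹ T] ≠ [1] — not dimensionless.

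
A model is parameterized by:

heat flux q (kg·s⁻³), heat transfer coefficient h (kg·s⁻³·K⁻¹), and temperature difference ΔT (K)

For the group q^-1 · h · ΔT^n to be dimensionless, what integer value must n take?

Balance the Θ exponent: (1)·n from ΔT, plus −(0) + (-1) = -1 from the rest, must sum to zero.
n − 1 = 0, so n = 1.

1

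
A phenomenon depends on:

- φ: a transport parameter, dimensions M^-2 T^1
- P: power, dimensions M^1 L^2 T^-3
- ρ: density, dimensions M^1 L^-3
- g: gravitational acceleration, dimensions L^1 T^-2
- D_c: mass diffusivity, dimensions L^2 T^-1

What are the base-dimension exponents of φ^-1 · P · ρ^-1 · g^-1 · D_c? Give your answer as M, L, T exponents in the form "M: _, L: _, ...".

Collect each base-dimension exponent across the product:
  M: −(-2) + (1) − (1) − (0) + (0) = 2
  L: −(0) + (2) − (-3) − (1) + (2) = 6
  T: −(1) + (-3) − (0) − (-2) + (-1) = -3
So the dimensions are [M² L⁶ T⁻³].

M: 2, L: 6, T: -3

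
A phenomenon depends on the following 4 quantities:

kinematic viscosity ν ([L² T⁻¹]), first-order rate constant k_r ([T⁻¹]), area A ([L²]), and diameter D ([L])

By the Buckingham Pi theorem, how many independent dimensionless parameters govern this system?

There are 4 variables and 2 base dimensions (L, T).
The dimension matrix has rank 2.
Independent dimensionless groups: 4 − 2 = 2.

2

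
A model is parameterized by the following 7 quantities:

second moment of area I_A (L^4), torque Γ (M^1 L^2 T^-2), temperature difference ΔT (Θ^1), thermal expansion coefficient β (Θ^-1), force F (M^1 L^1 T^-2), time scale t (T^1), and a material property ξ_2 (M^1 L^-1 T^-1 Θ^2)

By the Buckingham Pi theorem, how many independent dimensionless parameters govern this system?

There are 7 variables and 4 base dimensions (M, L, T, Θ).
The dimension matrix has rank 4.
Independent dimensionless groups: 7 − 4 = 3.

3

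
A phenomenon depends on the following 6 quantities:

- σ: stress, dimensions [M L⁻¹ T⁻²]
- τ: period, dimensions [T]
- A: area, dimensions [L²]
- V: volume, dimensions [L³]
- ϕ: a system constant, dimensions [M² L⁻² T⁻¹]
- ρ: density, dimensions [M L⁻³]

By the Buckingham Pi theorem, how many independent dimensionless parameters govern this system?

3

There are 6 variables and 3 base dimensions (M, L, T).
The dimension matrix has rank 3.
Independent dimensionless groups: 6 − 3 = 3.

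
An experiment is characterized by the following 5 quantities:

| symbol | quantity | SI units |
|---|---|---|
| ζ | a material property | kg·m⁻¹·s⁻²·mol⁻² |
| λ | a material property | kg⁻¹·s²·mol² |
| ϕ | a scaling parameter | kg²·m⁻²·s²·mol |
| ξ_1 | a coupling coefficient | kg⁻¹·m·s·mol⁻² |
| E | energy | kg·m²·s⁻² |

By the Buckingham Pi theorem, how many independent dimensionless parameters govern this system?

1

There are 5 variables and 4 base dimensions (M, L, T, N).
The dimension matrix has rank 4.
Independent dimensionless groups: 5 − 4 = 1.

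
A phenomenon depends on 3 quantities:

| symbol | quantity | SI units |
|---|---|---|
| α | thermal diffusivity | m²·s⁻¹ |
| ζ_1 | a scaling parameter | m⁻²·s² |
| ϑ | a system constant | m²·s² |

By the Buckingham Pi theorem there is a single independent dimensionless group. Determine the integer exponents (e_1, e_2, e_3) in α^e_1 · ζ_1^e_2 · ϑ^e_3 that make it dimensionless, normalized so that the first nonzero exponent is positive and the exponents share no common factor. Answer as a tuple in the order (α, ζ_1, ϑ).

(4, 3, -1)

L: e_1·(2) + e_2·(-2) + e_3·(2) = 0
T: e_1·(-1) + e_2·(2) + e_3·(2) = 0
Solving this homogeneous linear system for the smallest-integer solution (first nonzero entry positive) gives (4, 3, -1).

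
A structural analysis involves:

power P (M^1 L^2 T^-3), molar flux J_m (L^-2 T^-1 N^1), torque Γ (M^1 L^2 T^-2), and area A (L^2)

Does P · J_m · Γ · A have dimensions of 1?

Sum the exponent of each base dimension across the product:
  M: [P]_M + [J_m]_M + [Γ]_M + [A]_M = (1) + (0) + (1) + (0) = 2
  L: [P]_L + [J_m]_L + [Γ]_L + [A]_L = (2) + (-2) + (2) + (2) = 4
  T: [P]_T + [J_m]_T + [Γ]_T + [A]_T = (-3) + (-1) + (-2) + (0) = -6
  N: [P]_N + [J_m]_N + [Γ]_N + [A]_N = (0) + (1) + (0) + (0) = 1
Net dimensions [M² L⁴ T⁻⁶ N] ≠ [1] — not dimensionless.

no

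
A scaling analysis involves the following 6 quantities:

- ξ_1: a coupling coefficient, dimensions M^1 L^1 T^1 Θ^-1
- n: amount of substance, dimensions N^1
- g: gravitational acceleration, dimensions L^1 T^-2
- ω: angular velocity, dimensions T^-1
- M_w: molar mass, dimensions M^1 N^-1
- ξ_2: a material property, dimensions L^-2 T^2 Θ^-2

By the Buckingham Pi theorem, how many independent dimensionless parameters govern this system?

There are 6 variables and 5 base dimensions (M, L, T, Θ, N).
The dimension matrix has rank 5.
Independent dimensionless groups: 6 − 5 = 1.

1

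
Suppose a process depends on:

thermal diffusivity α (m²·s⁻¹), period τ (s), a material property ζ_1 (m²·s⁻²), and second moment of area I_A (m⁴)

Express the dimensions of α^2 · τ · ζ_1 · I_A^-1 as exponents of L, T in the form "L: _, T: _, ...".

L: 2, T: -3

Collect each base-dimension exponent across the product:
  L: 2·(2) + (0) + (2) − (4) = 2
  T: 2·(-1) + (1) + (-2) − (0) = -3
So the dimensions are [L² T⁻³].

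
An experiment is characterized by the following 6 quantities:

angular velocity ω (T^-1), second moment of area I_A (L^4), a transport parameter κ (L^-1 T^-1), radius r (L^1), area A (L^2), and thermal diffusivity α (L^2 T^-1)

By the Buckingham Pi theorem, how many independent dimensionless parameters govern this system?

There are 6 variables and 2 base dimensions (L, T).
The dimension matrix has rank 2.
Independent dimensionless groups: 6 − 2 = 4.

4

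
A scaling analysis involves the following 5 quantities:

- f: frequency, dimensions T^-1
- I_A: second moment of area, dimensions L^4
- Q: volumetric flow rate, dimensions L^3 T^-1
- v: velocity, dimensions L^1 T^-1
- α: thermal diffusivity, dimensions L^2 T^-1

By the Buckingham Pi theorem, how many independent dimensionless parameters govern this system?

There are 5 variables and 2 base dimensions (L, T).
The dimension matrix has rank 2.
Independent dimensionless groups: 5 − 2 = 3.

3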